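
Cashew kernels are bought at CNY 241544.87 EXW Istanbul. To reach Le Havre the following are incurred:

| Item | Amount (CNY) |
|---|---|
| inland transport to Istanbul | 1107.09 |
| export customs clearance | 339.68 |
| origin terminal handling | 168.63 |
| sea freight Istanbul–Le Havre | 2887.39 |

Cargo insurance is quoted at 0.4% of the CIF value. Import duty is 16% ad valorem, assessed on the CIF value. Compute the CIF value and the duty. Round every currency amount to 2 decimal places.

CIF value: CNY 247035.80; import duty: CNY 39525.73

Let C be the CIF value. C = EXW price + pre-shipment costs + freight + 0.4% × C
C − 0.4% × C = 241544.87 + 1107.09 + 339.68 + 168.63 + 2887.39
0.996 × C = 246047.66
C = 246047.66 / 0.996 = 247035.80
Insurance premium = 0.4% × 247035.80 = 988.14
Import duty = 247035.80 × 16% = 39525.73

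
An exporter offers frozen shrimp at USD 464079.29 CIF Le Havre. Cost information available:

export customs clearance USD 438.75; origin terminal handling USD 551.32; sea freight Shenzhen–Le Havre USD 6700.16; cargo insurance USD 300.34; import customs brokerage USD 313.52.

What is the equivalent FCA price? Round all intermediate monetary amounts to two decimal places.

Not relevant to the conversion: export clearance — on the seller under both CIF and FCA; already in the CIF price and stays in the FCA price. brokerage — on the buyer under both terms; not part of either seller's price.
From CIF to FCA, the seller no longer bears: origin terminal, freight, insurance.
FCA price = 464079.29 − 551.32 − 6700.16 − 300.34 = 456527.47

FCA price: USD 456527.47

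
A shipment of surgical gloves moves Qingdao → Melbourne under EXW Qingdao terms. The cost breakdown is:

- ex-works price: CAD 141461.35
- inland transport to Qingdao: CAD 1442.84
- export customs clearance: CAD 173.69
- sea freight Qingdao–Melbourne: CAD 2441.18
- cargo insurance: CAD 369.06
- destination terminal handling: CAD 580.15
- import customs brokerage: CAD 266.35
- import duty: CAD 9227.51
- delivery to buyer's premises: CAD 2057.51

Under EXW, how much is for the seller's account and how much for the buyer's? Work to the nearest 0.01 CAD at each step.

Seller: CAD 141461.35; buyer: CAD 16558.29

EXW: the seller makes goods available at their premises; the buyer bears all onward costs.
Seller's account: goods 141461.35 = 141461.35
Buyer's account: inland to port 1442.84 + export clearance 173.69 + freight 2441.18 + insurance 369.06 + destination terminal 580.15 + brokerage 266.35 + duty 9227.51 + delivery 2057.51 = 16558.29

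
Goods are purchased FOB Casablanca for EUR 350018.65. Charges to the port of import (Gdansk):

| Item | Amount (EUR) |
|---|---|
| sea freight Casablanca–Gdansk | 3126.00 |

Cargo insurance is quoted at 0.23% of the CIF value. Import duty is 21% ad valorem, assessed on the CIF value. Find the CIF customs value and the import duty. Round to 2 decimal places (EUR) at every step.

Let C be the CIF value. C = FOB price + freight + 0.23% × C
C − 0.23% × C = 350018.65 + 3126.00
0.9977 × C = 353144.65
C = 353144.65 / 0.9977 = 353958.76
Insurance premium = 0.23% × 353958.76 = 814.11
Import duty = 353958.76 × 21% = 74331.34

CIF value: EUR 353958.76; import duty: EUR 74331.34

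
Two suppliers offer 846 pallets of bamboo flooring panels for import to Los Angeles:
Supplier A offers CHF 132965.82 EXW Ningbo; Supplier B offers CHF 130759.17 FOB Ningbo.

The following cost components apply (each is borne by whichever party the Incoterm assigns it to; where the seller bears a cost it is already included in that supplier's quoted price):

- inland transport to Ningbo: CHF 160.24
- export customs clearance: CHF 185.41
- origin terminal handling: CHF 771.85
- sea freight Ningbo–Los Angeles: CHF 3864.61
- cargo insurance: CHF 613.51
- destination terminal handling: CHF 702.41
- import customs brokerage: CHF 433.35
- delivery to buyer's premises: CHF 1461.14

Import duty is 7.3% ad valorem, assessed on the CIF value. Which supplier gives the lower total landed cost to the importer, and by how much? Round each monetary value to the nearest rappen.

Supplier A (EXW):
CIF value = EXW price + inland to port + export clearance + origin terminal + freight + insurance = 132965.82 + 160.24 + 185.41 + 771.85 + 3864.61 + 613.51 = 138561.44
Import duty = 138561.44 × 7.3% = 10114.99
Buyer bears (A): 160.24 + 185.41 + 771.85 + 3864.61 + 613.51 + 702.41 + 433.35 + 1461.14 = 8192.52
Landed cost (A) = invoice 132965.82 + 8192.52 + duty 10114.99 = 151273.33
Supplier B (FOB):
CIF value = FOB price + freight + insurance = 130759.17 + 3864.61 + 613.51 = 135237.29
Import duty = 135237.29 × 7.3% = 9872.32
Buyer bears (B): 3864.61 + 613.51 + 702.41 + 433.35 + 1461.14 = 7075.02
Landed cost (B) = invoice 130759.17 + 7075.02 + duty 9872.32 = 147706.51
Difference = |151273.33 − 147706.51| = 3566.82

Supplier B is cheaper by CHF 3566.82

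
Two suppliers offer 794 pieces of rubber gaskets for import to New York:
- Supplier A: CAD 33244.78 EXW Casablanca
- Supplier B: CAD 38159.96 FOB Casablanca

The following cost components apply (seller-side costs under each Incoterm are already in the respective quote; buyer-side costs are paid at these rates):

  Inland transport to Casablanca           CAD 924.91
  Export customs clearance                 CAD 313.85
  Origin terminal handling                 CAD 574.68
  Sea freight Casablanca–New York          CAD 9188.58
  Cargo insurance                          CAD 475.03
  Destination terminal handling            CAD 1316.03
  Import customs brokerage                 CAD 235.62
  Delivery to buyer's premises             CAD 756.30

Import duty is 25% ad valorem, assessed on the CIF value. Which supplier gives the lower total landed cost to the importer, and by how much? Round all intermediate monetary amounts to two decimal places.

Supplier A is cheaper by CAD 3877.17

Supplier A (EXW):
CIF value = EXW price + inland to port + export clearance + origin terminal + freight + insurance = 33244.78 + 924.91 + 313.85 + 574.68 + 9188.58 + 475.03 = 44721.83
Import duty = 44721.83 × 25% = 11180.46
Buyer bears (A): 924.91 + 313.85 + 574.68 + 9188.58 + 475.03 + 1316.03 + 235.62 + 756.30 = 13785.00
Landed cost (A) = invoice 33244.78 + 13785.00 + duty 11180.46 = 58210.24
Supplier B (FOB):
CIF value = FOB price + freight + insurance = 38159.96 + 9188.58 + 475.03 = 47823.57
Import duty = 47823.57 × 25% = 11955.89
Buyer bears (B): 9188.58 + 475.03 + 1316.03 + 235.62 + 756.30 = 11971.56
Landed cost (B) = invoice 38159.96 + 11971.56 + duty 11955.89 = 62087.41
Difference = |58210.24 − 62087.41| = 3877.17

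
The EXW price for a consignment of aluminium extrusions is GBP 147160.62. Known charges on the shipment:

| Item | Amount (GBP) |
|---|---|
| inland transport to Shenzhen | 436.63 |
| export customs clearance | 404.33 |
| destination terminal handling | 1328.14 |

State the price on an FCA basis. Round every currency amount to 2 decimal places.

Not relevant to the conversion: destination terminal — on the buyer under both terms; not part of either seller's price.
From EXW to FCA, the seller additionally bears: inland to port, export clearance.
FCA price = 147160.62 + 436.63 + 404.33 = 148001.58

FCA price: GBP 148001.58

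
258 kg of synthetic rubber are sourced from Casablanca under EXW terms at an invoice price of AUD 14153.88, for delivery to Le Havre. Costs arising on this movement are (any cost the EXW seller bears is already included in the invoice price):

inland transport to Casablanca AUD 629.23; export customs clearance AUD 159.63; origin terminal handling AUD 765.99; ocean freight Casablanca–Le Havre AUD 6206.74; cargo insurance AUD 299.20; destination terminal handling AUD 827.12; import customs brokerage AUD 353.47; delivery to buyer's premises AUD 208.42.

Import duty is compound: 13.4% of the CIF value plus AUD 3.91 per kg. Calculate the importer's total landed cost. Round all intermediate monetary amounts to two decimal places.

Total landed cost: AUD 27589.23

EXW: the seller makes goods available at their premises; the buyer bears all onward costs.
CIF value = EXW price + inland to port + export clearance + origin terminal + freight + insurance = 14153.88 + 629.23 + 159.63 + 765.99 + 6206.74 + 299.20 = 22214.67
Ad valorem component: 22214.67 × 13.4% = 2976.77
Specific component: 258 × 3.91 = 1008.78
Import duty = 2976.77 + 1008.78 = 3985.55
Buyer bears: inland to port 629.23 + export clearance 159.63 + origin terminal 765.99 + freight 6206.74 + insurance 299.20 + destination terminal 827.12 + brokerage 353.47 + delivery 208.42 + duty 3985.55 = 13435.35
Landed cost = invoice 14153.88 + 13435.35 = 27589.23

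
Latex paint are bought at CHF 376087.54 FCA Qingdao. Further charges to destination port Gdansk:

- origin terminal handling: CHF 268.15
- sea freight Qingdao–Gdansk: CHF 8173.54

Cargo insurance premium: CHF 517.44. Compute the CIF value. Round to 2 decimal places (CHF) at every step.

CIF value: CHF 385046.67

CIF = FCA price + pre-shipment costs + freight + insurance
CIF = 376087.54 + 268.15 + 8173.54 + 517.44 = 385046.67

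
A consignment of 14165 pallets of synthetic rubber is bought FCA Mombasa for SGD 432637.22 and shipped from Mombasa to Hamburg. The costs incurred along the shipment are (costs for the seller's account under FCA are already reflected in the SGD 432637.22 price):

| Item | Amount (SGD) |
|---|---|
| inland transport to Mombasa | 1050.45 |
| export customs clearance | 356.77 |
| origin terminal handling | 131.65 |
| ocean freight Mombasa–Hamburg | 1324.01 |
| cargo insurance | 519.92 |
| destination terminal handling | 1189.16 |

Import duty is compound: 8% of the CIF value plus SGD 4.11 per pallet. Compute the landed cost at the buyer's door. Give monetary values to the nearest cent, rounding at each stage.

Total landed cost: SGD 528789.13

FCA: the seller delivers export-cleared goods to the carrier; the buyer bears costs from that point.
Already in the invoice (seller's account under FCA): inland to port, export clearance — exclude.
CIF value = FCA price + origin terminal + freight + insurance = 432637.22 + 131.65 + 1324.01 + 519.92 = 434612.80
Ad valorem component: 434612.80 × 8% = 34769.02
Specific component: 14165 × 4.11 = 58218.15
Import duty = 34769.02 + 58218.15 = 92987.17
Buyer bears: origin terminal 131.65 + freight 1324.01 + insurance 519.92 + destination terminal 1189.16 + duty 92987.17 = 96151.91
Landed cost = invoice 432637.22 + 96151.91 = 528789.13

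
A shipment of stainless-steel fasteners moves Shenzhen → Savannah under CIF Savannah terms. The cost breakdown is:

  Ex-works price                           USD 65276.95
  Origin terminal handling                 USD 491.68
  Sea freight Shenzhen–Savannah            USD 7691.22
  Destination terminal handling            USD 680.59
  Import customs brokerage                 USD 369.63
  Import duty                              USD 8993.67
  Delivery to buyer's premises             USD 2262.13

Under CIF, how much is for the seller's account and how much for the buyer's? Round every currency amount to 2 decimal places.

Seller: USD 73459.85; buyer: USD 12306.02

CIF: the seller pays costs through ocean freight and marine insurance to the destination port.
Seller's account: goods 65276.95 + origin terminal 491.68 + freight 7691.22 = 73459.85
Buyer's account: destination terminal 680.59 + brokerage 369.63 + duty 8993.67 + delivery 2262.13 = 12306.02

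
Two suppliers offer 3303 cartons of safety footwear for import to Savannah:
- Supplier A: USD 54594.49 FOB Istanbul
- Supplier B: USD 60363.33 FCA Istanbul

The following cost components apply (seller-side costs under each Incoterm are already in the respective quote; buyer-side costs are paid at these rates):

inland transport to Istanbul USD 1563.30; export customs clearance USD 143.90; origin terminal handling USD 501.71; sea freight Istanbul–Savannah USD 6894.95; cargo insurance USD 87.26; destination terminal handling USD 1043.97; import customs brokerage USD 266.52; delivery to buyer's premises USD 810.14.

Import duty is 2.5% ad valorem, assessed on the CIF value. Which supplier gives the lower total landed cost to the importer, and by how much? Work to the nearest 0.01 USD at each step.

Supplier A (FOB):
CIF value = FOB price + freight + insurance = 54594.49 + 6894.95 + 87.26 = 61576.70
Import duty = 61576.70 × 2.5% = 1539.42
Buyer bears (A): 6894.95 + 87.26 + 1043.97 + 266.52 + 810.14 = 9102.84
Landed cost (A) = invoice 54594.49 + 9102.84 + duty 1539.42 = 65236.75
Supplier B (FCA):
CIF value = FCA price + origin terminal + freight + insurance = 60363.33 + 501.71 + 6894.95 + 87.26 = 67847.25
Import duty = 67847.25 × 2.5% = 1696.18
Buyer bears (B): 501.71 + 6894.95 + 87.26 + 1043.97 + 266.52 + 810.14 = 9604.55
Landed cost (B) = invoice 60363.33 + 9604.55 + duty 1696.18 = 71664.06
Difference = |65236.75 − 71664.06| = 6427.31

Supplier A is cheaper by USD 6427.31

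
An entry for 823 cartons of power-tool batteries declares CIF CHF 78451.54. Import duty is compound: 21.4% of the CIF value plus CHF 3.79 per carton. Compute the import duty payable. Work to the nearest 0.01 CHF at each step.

Ad valorem component: 78451.54 × 21.4% = 16788.63
Specific component: 823 × 3.79 = 3119.17
Import duty = 16788.63 + 3119.17 = 19907.80

Import duty: CHF 19907.80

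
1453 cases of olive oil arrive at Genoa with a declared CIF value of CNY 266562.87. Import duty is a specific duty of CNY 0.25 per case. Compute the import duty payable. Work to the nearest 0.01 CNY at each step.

Import duty: CNY 363.25

Import duty = 1453 × 0.25 = 363.25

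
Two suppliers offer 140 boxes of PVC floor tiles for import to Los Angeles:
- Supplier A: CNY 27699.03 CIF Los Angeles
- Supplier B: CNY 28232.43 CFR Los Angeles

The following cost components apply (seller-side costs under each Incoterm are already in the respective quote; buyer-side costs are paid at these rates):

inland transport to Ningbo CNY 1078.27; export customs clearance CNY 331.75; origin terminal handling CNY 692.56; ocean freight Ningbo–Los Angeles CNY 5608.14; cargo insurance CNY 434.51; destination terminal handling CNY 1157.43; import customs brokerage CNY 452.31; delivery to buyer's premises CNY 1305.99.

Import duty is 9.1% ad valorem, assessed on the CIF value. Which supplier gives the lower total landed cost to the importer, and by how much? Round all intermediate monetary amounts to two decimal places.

Supplier A is cheaper by CNY 1055.99

Supplier A (CIF):
The CIF price already equals the CIF value: 27699.03
Import duty = 27699.03 × 9.1% = 2520.61
Buyer bears (A): 1157.43 + 452.31 + 1305.99 = 2915.73
Landed cost (A) = invoice 27699.03 + 2915.73 + duty 2520.61 = 33135.37
Supplier B (CFR):
CIF value = CFR price + insurance = 28232.43 + 434.51 = 28666.94
Import duty = 28666.94 × 9.1% = 2608.69
Buyer bears (B): 434.51 + 1157.43 + 452.31 + 1305.99 = 3350.24
Landed cost (B) = invoice 28232.43 + 3350.24 + duty 2608.69 = 34191.36
Difference = |33135.37 − 34191.36| = 1055.99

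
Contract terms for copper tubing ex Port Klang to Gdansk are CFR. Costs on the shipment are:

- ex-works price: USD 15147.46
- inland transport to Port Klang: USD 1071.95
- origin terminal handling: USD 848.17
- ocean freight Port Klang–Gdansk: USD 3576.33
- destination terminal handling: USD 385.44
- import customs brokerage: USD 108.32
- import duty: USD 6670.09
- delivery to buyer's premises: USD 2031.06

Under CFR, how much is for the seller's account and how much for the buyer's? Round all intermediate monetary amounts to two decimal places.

Seller: USD 20643.91; buyer: USD 9194.91

CFR: the seller pays costs through ocean freight to the destination port, but not insurance.
Seller's account: goods 15147.46 + inland to port 1071.95 + origin terminal 848.17 + freight 3576.33 = 20643.91
Buyer's account: destination terminal 385.44 + brokerage 108.32 + duty 6670.09 + delivery 2031.06 = 9194.91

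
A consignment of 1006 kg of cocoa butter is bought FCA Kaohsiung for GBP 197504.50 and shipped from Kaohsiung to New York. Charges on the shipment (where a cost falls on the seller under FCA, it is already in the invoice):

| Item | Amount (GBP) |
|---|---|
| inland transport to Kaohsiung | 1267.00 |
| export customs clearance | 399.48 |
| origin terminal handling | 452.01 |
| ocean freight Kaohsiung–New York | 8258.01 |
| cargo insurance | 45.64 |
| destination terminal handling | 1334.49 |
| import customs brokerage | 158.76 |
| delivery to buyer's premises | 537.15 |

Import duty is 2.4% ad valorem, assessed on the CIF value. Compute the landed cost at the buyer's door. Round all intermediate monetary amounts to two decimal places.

Total landed cost: GBP 213240.80

FCA: the seller delivers export-cleared goods to the carrier; the buyer bears costs from that point.
Already in the invoice (seller's account under FCA): inland to port, export clearance — exclude.
CIF value = FCA price + origin terminal + freight + insurance = 197504.50 + 452.01 + 8258.01 + 45.64 = 206260.16
Import duty = 206260.16 × 2.4% = 4950.24
Buyer bears: origin terminal 452.01 + freight 8258.01 + insurance 45.64 + destination terminal 1334.49 + brokerage 158.76 + delivery 537.15 + duty 4950.24 = 15736.30
Landed cost = invoice 197504.50 + 15736.30 = 213240.80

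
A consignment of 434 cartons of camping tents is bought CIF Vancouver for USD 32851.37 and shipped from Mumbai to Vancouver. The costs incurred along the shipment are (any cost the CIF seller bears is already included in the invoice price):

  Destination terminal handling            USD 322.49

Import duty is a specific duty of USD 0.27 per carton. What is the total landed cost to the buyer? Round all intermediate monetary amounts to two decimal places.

CIF: the seller pays costs through ocean freight and marine insurance to the destination port.
The CIF price already equals the CIF value: 32851.37
Import duty = 434 × 0.27 = 117.18
Buyer bears: destination terminal 322.49 + duty 117.18 = 439.67
Landed cost = invoice 32851.37 + 439.67 = 33291.04

Total landed cost: USD 33291.04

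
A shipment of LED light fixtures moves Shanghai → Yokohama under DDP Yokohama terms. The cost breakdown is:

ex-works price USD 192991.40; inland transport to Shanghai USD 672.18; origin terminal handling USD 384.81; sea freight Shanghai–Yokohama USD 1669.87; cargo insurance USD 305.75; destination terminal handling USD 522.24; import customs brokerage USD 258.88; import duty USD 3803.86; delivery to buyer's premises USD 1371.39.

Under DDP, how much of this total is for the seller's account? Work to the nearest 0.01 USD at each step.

DDP: the seller bears all costs including import duty.
Seller's account: goods 192991.40 + inland to port 672.18 + origin terminal 384.81 + freight 1669.87 + insurance 305.75 + destination terminal 522.24 + brokerage 258.88 + duty 3803.86 + delivery 1371.39 = 201980.38
Buyer's account: 0.00

Seller's account: USD 201980.38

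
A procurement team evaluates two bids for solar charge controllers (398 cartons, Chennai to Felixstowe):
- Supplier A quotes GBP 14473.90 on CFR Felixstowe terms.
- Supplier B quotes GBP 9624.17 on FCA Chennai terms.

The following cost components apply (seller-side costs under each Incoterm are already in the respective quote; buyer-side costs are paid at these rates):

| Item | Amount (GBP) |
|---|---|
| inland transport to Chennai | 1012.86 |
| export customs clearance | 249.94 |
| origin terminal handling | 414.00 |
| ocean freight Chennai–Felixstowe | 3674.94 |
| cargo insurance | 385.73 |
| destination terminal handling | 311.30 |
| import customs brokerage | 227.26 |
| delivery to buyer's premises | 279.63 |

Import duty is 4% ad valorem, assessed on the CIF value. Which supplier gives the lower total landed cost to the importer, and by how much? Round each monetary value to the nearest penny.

Supplier A (CFR):
CIF value = CFR price + insurance = 14473.90 + 385.73 = 14859.63
Import duty = 14859.63 × 4% = 594.39
Buyer bears (A): 385.73 + 311.30 + 227.26 + 279.63 = 1203.92
Landed cost (A) = invoice 14473.90 + 1203.92 + duty 594.39 = 16272.21
Supplier B (FCA):
CIF value = FCA price + origin terminal + freight + insurance = 9624.17 + 414.00 + 3674.94 + 385.73 = 14098.84
Import duty = 14098.84 × 4% = 563.95
Buyer bears (B): 414.00 + 3674.94 + 385.73 + 311.30 + 227.26 + 279.63 = 5292.86
Landed cost (B) = invoice 9624.17 + 5292.86 + duty 563.95 = 15480.98
Difference = |16272.21 − 15480.98| = 791.23

Supplier B is cheaper by GBP 791.23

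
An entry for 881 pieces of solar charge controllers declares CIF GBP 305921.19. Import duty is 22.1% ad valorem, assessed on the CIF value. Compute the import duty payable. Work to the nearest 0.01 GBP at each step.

Import duty: GBP 67608.58

Import duty = 305921.19 × 22.1% = 67608.58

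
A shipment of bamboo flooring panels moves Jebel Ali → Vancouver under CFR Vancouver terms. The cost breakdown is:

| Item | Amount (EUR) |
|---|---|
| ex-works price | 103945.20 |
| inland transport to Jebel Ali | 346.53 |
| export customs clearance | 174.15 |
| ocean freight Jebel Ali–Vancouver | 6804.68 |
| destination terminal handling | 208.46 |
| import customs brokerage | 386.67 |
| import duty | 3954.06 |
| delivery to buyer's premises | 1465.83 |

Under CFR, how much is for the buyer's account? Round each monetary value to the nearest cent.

Buyer's account: EUR 6015.02

CFR: the seller pays costs through ocean freight to the destination port, but not insurance.
Seller's account: goods 103945.20 + inland to port 346.53 + export clearance 174.15 + freight 6804.68 = 111270.56
Buyer's account: destination terminal 208.46 + brokerage 386.67 + duty 3954.06 + delivery 1465.83 = 6015.02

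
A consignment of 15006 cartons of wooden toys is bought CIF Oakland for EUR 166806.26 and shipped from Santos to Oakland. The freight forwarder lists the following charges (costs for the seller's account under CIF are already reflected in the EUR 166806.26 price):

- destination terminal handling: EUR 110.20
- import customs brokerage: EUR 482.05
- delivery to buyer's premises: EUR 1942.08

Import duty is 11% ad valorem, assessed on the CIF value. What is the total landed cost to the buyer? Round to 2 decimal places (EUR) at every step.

CIF: the seller pays costs through ocean freight and marine insurance to the destination port.
The CIF price already equals the CIF value: 166806.26
Import duty = 166806.26 × 11% = 18348.69
Buyer bears: destination terminal 110.20 + brokerage 482.05 + delivery 1942.08 + duty 18348.69 = 20883.02
Landed cost = invoice 166806.26 + 20883.02 = 187689.28

Total landed cost: EUR 187689.28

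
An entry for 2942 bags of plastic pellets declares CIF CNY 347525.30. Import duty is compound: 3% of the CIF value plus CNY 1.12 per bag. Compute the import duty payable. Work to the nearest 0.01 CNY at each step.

Import duty: CNY 13720.80

Ad valorem component: 347525.30 × 3% = 10425.76
Specific component: 2942 × 1.12 = 3295.04
Import duty = 10425.76 + 3295.04 = 13720.80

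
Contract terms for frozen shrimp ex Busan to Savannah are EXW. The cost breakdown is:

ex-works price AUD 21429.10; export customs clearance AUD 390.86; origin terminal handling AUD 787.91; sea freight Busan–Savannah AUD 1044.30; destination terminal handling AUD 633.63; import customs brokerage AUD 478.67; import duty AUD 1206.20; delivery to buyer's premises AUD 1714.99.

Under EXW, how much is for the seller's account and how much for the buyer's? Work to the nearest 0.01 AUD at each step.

Seller: AUD 21429.10; buyer: AUD 6256.56

EXW: the seller makes goods available at their premises; the buyer bears all onward costs.
Seller's account: goods 21429.10 = 21429.10
Buyer's account: export clearance 390.86 + origin terminal 787.91 + freight 1044.30 + destination terminal 633.63 + brokerage 478.67 + duty 1206.20 + delivery 1714.99 = 6256.56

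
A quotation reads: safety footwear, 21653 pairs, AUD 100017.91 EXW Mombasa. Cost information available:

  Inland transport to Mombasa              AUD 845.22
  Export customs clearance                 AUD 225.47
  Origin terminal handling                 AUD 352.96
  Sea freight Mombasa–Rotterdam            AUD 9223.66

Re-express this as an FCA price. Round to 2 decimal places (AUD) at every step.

Not relevant to the conversion: origin terminal, freight — on the buyer under both terms; not part of either seller's price.
From EXW to FCA, the seller additionally bears: inland to port, export clearance.
FCA price = 100017.91 + 845.22 + 225.47 = 101088.60

FCA price: AUD 101088.60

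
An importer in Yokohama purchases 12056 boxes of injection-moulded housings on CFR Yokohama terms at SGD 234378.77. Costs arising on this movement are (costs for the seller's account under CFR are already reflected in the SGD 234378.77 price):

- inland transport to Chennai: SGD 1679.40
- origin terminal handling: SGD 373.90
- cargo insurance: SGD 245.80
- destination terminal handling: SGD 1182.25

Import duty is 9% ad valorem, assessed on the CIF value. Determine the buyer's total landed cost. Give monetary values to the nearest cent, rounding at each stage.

Total landed cost: SGD 256923.03

CFR: the seller pays costs through ocean freight to the destination port, but not insurance.
Already in the invoice (seller's account under CFR): inland to port, origin terminal — exclude.
CIF value = CFR price + insurance = 234378.77 + 245.80 = 234624.57
Import duty = 234624.57 × 9% = 21116.21
Buyer bears: insurance 245.80 + destination terminal 1182.25 + duty 21116.21 = 22544.26
Landed cost = invoice 234378.77 + 22544.26 = 256923.03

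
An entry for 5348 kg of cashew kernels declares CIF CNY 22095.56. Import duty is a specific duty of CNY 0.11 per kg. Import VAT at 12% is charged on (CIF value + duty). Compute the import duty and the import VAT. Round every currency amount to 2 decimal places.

Import duty = 5348 × 0.11 = 588.28
VAT base = CIF + duty = 22095.56 + 588.28 = 22683.84
Import VAT = 22683.84 × 12% = 2722.06

Import duty: CNY 588.28; import VAT: CNY 2722.06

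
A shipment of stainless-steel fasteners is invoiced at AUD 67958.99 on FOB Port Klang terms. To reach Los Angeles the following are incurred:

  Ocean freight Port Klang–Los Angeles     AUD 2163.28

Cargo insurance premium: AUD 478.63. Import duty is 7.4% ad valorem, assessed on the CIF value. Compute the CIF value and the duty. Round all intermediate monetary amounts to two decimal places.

CIF = FOB price + freight + insurance
CIF = 67958.99 + 2163.28 + 478.63 = 70600.90
Import duty = 70600.90 × 7.4% = 5224.47

CIF value: AUD 70600.90; import duty: AUD 5224.47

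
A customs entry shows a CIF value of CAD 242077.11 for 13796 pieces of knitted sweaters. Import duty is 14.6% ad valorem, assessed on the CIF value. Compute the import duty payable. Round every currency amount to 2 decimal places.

Import duty: CAD 35343.26

Import duty = 242077.11 × 14.6% = 35343.26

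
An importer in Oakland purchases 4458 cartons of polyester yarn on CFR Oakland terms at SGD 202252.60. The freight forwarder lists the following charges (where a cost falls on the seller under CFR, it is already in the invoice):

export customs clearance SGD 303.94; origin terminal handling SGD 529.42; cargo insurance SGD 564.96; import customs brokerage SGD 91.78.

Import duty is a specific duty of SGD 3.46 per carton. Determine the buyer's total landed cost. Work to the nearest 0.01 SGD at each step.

Total landed cost: SGD 218334.02

CFR: the seller pays costs through ocean freight to the destination port, but not insurance.
Already in the invoice (seller's account under CFR): export clearance, origin terminal — exclude.
CIF value = CFR price + insurance = 202252.60 + 564.96 = 202817.56
Import duty = 4458 × 3.46 = 15424.68
Buyer bears: insurance 564.96 + brokerage 91.78 + duty 15424.68 = 16081.42
Landed cost = invoice 202252.60 + 16081.42 = 218334.02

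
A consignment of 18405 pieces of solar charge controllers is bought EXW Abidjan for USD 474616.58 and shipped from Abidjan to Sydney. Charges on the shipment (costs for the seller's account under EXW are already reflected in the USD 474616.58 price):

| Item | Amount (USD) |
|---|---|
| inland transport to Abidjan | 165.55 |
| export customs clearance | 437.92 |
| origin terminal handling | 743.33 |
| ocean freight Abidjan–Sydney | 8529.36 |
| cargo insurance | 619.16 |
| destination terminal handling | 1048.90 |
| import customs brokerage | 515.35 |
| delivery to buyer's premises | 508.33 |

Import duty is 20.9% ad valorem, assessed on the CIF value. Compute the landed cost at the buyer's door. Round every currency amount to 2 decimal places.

Total landed cost: USD 588572.87

EXW: the seller makes goods available at their premises; the buyer bears all onward costs.
CIF value = EXW price + inland to port + export clearance + origin terminal + freight + insurance = 474616.58 + 165.55 + 437.92 + 743.33 + 8529.36 + 619.16 = 485111.90
Import duty = 485111.90 × 20.9% = 101388.39
Buyer bears: inland to port 165.55 + export clearance 437.92 + origin terminal 743.33 + freight 8529.36 + insurance 619.16 + destination terminal 1048.90 + brokerage 515.35 + delivery 508.33 + duty 101388.39 = 113956.29
Landed cost = invoice 474616.58 + 113956.29 = 588572.87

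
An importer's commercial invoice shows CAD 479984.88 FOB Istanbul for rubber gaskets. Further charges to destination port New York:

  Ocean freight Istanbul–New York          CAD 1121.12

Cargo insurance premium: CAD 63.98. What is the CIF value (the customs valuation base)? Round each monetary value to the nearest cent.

CIF value: CAD 481169.98

CIF = FOB price + freight + insurance
CIF = 479984.88 + 1121.12 + 63.98 = 481169.98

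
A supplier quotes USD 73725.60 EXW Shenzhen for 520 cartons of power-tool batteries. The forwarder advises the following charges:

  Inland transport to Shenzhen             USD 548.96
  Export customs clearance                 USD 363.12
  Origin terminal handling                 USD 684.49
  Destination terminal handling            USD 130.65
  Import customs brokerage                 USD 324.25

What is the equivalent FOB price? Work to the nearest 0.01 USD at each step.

Not relevant to the conversion: brokerage, destination terminal — on the buyer under both terms; not part of either seller's price.
From EXW to FOB, the seller additionally bears: inland to port, export clearance, origin terminal.
FOB price = 73725.60 + 548.96 + 363.12 + 684.49 = 75322.17

FOB price: USD 75322.17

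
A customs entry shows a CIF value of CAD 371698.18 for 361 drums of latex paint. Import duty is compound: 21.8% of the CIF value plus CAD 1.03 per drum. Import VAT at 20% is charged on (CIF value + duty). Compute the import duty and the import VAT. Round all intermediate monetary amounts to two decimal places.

Ad valorem component: 371698.18 × 21.8% = 81030.20
Specific component: 361 × 1.03 = 371.83
Import duty = 81030.20 + 371.83 = 81402.03
VAT base = CIF + duty = 371698.18 + 81402.03 = 453100.21
Import VAT = 453100.21 × 20% = 90620.04

Import duty: CAD 81402.03; import VAT: CAD 90620.04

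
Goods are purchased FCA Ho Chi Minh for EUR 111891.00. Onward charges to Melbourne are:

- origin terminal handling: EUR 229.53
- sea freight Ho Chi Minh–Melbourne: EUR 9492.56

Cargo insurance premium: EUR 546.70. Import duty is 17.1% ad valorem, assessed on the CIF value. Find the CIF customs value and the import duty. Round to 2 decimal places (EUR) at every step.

CIF value: EUR 122159.79; import duty: EUR 20889.32

CIF = FCA price + pre-shipment costs + freight + insurance
CIF = 111891.00 + 229.53 + 9492.56 + 546.70 = 122159.79
Import duty = 122159.79 × 17.1% = 20889.32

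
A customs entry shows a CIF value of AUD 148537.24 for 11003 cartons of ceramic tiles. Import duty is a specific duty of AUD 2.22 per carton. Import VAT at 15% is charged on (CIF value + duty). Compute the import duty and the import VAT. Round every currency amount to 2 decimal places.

Import duty: AUD 24426.66; import VAT: AUD 25944.59

Import duty = 11003 × 2.22 = 24426.66
VAT base = CIF + duty = 148537.24 + 24426.66 = 172963.90
Import VAT = 172963.90 × 15% = 25944.59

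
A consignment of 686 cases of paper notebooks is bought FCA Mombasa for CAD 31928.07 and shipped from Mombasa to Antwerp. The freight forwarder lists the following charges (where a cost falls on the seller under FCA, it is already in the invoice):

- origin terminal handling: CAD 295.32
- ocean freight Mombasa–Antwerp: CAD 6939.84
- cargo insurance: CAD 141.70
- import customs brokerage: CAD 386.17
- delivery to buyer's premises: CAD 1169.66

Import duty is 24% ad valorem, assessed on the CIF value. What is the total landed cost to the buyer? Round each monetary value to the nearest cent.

Total landed cost: CAD 50293.94

FCA: the seller delivers export-cleared goods to the carrier; the buyer bears costs from that point.
CIF value = FCA price + origin terminal + freight + insurance = 31928.07 + 295.32 + 6939.84 + 141.70 = 39304.93
Import duty = 39304.93 × 24% = 9433.18
Buyer bears: origin terminal 295.32 + freight 6939.84 + insurance 141.70 + brokerage 386.17 + delivery 1169.66 + duty 9433.18 = 18365.87
Landed cost = invoice 31928.07 + 18365.87 = 50293.94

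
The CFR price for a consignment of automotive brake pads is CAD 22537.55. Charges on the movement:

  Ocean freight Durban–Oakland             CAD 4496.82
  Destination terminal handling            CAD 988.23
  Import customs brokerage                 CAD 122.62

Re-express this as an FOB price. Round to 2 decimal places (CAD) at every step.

FOB price: CAD 18040.73

Not relevant to the conversion: destination terminal, brokerage — on the buyer under both terms; not part of either seller's price.
From CFR to FOB, the seller no longer bears: freight.
FOB price = 22537.55 − 4496.82 = 18040.73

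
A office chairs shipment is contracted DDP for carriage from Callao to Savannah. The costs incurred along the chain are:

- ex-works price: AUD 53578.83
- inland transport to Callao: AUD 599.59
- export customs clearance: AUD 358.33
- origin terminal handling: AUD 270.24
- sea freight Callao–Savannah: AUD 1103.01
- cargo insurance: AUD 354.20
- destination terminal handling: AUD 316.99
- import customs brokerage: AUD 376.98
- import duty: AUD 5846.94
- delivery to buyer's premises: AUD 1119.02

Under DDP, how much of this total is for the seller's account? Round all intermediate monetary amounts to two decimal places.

Seller's account: AUD 63924.13

DDP: the seller bears all costs including import duty.
Seller's account: goods 53578.83 + inland to port 599.59 + export clearance 358.33 + origin terminal 270.24 + freight 1103.01 + insurance 354.20 + destination terminal 316.99 + brokerage 376.98 + duty 5846.94 + delivery 1119.02 = 63924.13
Buyer's account: 0.00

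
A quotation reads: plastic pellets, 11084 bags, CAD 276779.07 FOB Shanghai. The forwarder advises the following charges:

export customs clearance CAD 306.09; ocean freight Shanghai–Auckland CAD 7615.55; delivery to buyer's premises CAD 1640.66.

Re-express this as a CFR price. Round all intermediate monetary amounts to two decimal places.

CFR price: CAD 284394.62

Not relevant to the conversion: export clearance — on the seller under both FOB and CFR; already in the FOB price and stays in the CFR price. delivery — on the buyer under both terms; not part of either seller's price.
From FOB to CFR, the seller additionally bears: freight.
CFR price = 276779.07 + 7615.55 = 284394.62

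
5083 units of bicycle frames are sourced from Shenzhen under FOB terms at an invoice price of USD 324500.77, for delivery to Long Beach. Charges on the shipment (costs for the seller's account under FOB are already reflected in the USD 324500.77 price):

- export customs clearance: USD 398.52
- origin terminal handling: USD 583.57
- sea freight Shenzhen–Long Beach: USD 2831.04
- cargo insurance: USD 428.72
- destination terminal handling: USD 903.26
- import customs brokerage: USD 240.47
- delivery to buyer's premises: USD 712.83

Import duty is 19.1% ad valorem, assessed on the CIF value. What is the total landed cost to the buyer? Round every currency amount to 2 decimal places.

Total landed cost: USD 392219.35

FOB: the seller bears costs until goods are on board at the origin port; the buyer bears freight, insurance and all costs thereafter.
Already in the invoice (seller's account under FOB): export clearance, origin terminal — exclude.
CIF value = FOB price + freight + insurance = 324500.77 + 2831.04 + 428.72 = 327760.53
Import duty = 327760.53 × 19.1% = 62602.26
Buyer bears: freight 2831.04 + insurance 428.72 + destination terminal 903.26 + brokerage 240.47 + delivery 712.83 + duty 62602.26 = 67718.58
Landed cost = invoice 324500.77 + 67718.58 = 392219.35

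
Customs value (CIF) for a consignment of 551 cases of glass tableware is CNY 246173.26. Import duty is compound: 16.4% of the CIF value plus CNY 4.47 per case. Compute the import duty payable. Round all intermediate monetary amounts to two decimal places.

Import duty: CNY 42835.38

Ad valorem component: 246173.26 × 16.4% = 40372.41
Specific component: 551 × 4.47 = 2462.97
Import duty = 40372.41 + 2462.97 = 42835.38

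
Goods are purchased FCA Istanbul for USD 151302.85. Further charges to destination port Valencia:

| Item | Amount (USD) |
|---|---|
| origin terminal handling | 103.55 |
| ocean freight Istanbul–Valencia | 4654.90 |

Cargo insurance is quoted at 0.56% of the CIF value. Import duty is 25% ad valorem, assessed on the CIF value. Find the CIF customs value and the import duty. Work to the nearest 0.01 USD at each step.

Let C be the CIF value. C = FCA price + pre-shipment costs + freight + 0.56% × C
C − 0.56% × C = 151302.85 + 103.55 + 4654.90
0.9944 × C = 156061.30
C = 156061.30 / 0.9944 = 156940.16
Insurance premium = 0.56% × 156940.16 = 878.86
Import duty = 156940.16 × 25% = 39235.04

CIF value: USD 156940.16; import duty: USD 39235.04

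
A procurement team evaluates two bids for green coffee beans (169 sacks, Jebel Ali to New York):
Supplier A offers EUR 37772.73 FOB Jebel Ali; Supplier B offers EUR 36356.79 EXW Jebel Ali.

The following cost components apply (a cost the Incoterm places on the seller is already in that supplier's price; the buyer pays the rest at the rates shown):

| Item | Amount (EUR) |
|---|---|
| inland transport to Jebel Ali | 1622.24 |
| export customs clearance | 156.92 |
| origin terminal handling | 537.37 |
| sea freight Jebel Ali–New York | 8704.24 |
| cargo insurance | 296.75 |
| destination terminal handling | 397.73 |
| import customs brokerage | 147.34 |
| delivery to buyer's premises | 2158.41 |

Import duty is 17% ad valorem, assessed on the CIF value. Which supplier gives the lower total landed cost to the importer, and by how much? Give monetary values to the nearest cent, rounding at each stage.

Supplier A is cheaper by EUR 1053.69

Supplier A (FOB):
CIF value = FOB price + freight + insurance = 37772.73 + 8704.24 + 296.75 = 46773.72
Import duty = 46773.72 × 17% = 7951.53
Buyer bears (A): 8704.24 + 296.75 + 397.73 + 147.34 + 2158.41 = 11704.47
Landed cost (A) = invoice 37772.73 + 11704.47 + duty 7951.53 = 57428.73
Supplier B (EXW):
CIF value = EXW price + inland to port + export clearance + origin terminal + freight + insurance = 36356.79 + 1622.24 + 156.92 + 537.37 + 8704.24 + 296.75 = 47674.31
Import duty = 47674.31 × 17% = 8104.63
Buyer bears (B): 1622.24 + 156.92 + 537.37 + 8704.24 + 296.75 + 397.73 + 147.34 + 2158.41 = 14021.00
Landed cost (B) = invoice 36356.79 + 14021.00 + duty 8104.63 = 58482.42
Difference = |57428.73 − 58482.42| = 1053.69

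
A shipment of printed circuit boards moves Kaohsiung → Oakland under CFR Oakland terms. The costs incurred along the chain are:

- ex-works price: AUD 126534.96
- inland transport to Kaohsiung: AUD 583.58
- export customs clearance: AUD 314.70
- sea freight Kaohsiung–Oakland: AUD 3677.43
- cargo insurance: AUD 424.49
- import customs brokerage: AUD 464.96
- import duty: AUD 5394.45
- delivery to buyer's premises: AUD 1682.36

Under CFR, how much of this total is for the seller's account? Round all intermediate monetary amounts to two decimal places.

CFR: the seller pays costs through ocean freight to the destination port, but not insurance.
Seller's account: goods 126534.96 + inland to port 583.58 + export clearance 314.70 + freight 3677.43 = 131110.67
Buyer's account: insurance 424.49 + brokerage 464.96 + duty 5394.45 + delivery 1682.36 = 7966.26

Seller's account: AUD 131110.67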